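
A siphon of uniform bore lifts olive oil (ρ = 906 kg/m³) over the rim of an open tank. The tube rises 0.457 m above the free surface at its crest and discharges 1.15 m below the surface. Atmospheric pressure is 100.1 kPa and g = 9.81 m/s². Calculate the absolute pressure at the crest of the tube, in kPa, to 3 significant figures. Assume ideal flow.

From the surface to the outlet (both open to atmosphere, surface at rest): v = √(2g·h_out) = √(2·9.81·1.15) = 4.75 m/s.
The bore is uniform, so the speed at the crest is the same v. Bernoulli surface→crest: P_atm = P_top + ½ρv² + ρg·h_top.
P_top = 100100 − ½·906·4.75² − 906·9.81·0.457 = 85800 Pa.

P_top = 85.8 kPa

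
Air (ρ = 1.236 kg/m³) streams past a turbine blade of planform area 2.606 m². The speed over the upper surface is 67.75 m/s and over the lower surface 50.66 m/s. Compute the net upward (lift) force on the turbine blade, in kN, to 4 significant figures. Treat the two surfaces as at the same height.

The faster flow above has the lower pressure; Bernoulli (same height) gives ΔP = ½ρ(v_up² − v_low²).
ΔP = ½·1.236·(67.75² − 50.66²) = 1251 Pa.
Lift = ΔP · A = 1251 × 2.606 = 3259 N.

F ≈ 3.259 kN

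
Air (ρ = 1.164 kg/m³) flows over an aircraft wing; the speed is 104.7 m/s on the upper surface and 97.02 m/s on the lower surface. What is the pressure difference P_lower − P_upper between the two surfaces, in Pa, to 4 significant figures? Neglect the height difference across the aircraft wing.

ΔP ≈ 901.6 Pa

The pressure is lower where the speed is higher: ΔP = ½ρ(v_up² − v_low²).
ΔP = ½·1.164·(104.7² − 97.02²) = 901.6 Pa.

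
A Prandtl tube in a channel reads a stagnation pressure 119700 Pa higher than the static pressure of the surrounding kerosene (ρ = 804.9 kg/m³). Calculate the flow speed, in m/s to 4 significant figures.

At the stagnation point the flow is brought to rest, so Bernoulli gives P_stag − P_static = ½ρv².
v = √(2ΔP/ρ) = √(2·119700/804.9) = 17.25 m/s.

v ≈ 17.25 m/s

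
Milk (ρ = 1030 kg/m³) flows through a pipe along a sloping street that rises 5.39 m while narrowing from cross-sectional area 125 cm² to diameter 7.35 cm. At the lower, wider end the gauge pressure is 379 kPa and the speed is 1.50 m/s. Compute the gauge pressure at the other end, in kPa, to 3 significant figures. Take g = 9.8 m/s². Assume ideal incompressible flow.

Continuity gives A₁v₁ = A₂v₂, so v₂ = (125 cm²)/(42.4 cm²) × 1.50 m/s = 4.42 m/s.
Energy conservation along the streamline gives P₂ = P₁ − ½ρ(v₂² − v₁²) − ρg(h₂ − h₁).
P₂ = 379000 + ½·1030·(1.50² − 4.42²) − 1030·9.8·(+5.39) = 379000 + (-8900) − (54400) = 316000 Pa.

P₂ ≈ 316 kPa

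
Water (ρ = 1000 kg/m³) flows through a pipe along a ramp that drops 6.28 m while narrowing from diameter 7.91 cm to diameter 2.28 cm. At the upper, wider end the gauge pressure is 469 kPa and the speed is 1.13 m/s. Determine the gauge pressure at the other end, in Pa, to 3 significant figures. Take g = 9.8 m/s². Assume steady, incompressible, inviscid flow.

Continuity gives A₁v₁ = A₂v₂, so v₂ = (49.1 cm²)/(4.08 cm²) × 1.13 m/s = 13.6 m/s.
Energy conservation along the streamline gives P₂ = P₁ − ½ρ(v₂² − v₁²) − ρg(h₂ − h₁).
P₂ = 469000 + ½·1000·(1.13² − 13.6²) − 1000·9.8·(−6.28) = 469000 + (-91900) − (-61500) = 439000 Pa.

P₂ ≈ 439000 Pa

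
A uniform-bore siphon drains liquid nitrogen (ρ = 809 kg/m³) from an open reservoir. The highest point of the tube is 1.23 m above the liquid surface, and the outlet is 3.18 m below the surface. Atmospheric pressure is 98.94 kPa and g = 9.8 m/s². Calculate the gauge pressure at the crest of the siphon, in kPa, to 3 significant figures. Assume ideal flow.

P_gauge ≈ -35.0 kPa

Bernoulli surface→outlet gives ½v² = g·h_out, so v = √(2·9.8·3.18) = 7.89 m/s.
With constant cross-section the crest speed equals v; applying Bernoulli from the surface up to the crest, P_top = P_atm − ½ρv² − ρg·h_top.
P_top = 98940 − ½·809·7.89² − 809·9.8·1.23 = 64000 Pa. So P_gauge = P_top − P_atm = -35000 Pa.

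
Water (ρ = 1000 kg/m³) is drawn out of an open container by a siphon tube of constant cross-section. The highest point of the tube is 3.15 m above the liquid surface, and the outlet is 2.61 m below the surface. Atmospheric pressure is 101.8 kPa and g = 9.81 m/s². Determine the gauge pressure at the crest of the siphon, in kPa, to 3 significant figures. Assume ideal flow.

P_gauge ≈ -56.5 kPa

Bernoulli surface→outlet gives ½v² = g·h_out, so v = √(2·9.81·2.61) = 7.16 m/s.
Continuity keeps v the same throughout the tube; from surface to crest, P_atm + 0 = P_top + ½ρv² + ρg·h_top.
P_top = 101800 − ½·1000·7.16² − 1000·9.81·3.15 = 45300 Pa. So P_gauge = P_top − P_atm = -56500 Pa.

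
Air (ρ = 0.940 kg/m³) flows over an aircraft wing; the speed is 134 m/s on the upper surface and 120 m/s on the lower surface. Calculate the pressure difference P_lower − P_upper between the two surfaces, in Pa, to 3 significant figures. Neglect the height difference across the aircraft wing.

1670 Pa

Bernoulli (same height): P_lower − P_upper = ½ρ(v_upper² − v_lower²).
ΔP = ½·0.940·(134² − 120²) = 1670 Pa.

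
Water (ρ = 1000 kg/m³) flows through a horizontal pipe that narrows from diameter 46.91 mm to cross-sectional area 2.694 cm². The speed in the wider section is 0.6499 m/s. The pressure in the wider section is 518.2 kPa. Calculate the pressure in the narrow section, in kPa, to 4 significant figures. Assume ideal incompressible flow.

The volume flow rate is constant, so v₂ = (A₁/A₂)v₁ = (17.28/2.694)·0.6499 = 4.169 m/s.
Along the horizontal streamline, P + ½ρv² is constant.
P₂ = P₁ − ½ρ(v₂² − v₁²) = 518200 − ½·1000·(4.169² − 0.6499²) = 518200 − 8481 = 509700 Pa.

509.7 kPa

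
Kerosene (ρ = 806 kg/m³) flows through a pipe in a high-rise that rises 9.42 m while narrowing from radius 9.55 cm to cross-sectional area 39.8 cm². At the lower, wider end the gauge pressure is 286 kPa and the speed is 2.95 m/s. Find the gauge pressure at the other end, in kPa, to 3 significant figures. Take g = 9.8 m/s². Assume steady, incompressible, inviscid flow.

P₂ ≈ 33.3 kPa

The volume flow rate is constant, so v₂ = (A₁/A₂)v₁ = (287/39.8)·2.95 = 21.2 m/s.
Bernoulli: P₁ + ½ρv₁² + ρg h₁ = P₂ + ½ρv₂² + ρg h₂, so P₂ = P₁ + ½ρ(v₁² − v₂²) − ρg(h₂ − h₁).
P₂ = 286000 + ½·806·(2.95² − 21.2²) − 806·9.8·(+9.42) = 286000 + (-178000) − (74400) = 33300 Pa.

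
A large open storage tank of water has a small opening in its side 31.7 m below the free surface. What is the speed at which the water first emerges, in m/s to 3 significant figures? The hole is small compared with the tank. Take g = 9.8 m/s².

With the surface at rest and both surface and jet at atmospheric pressure, Bernoulli gives ρg h = ½ρv², so v = √(2gh) = √(2·9.8·31.7) = 24.9 m/s.

v ≈ 24.9 m/s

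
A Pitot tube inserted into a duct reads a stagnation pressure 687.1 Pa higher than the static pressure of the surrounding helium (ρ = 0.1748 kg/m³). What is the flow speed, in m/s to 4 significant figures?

88.67 m/s

At the stagnation point the flow is brought to rest, so Bernoulli gives P_stag − P_static = ½ρv².
v = √(2ΔP/ρ) = √(2·687.1/0.1748) = 88.67 m/s.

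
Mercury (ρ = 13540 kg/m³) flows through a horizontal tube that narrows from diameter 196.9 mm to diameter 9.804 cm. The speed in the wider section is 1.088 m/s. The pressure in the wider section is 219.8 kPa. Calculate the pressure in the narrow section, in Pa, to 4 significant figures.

P₂ = 97430 Pa

The volume flow rate is constant, so v₂ = (A₁/A₂)v₁ = (304.5/75.49)·1.088 = 4.388 m/s.
Along the horizontal streamline, P + ½ρv² is constant.
P₂ = P₁ − ½ρ(v₂² − v₁²) = 219800 − ½·13540·(4.388² − 1.088²) = 219800 − 122400 = 97430 Pa.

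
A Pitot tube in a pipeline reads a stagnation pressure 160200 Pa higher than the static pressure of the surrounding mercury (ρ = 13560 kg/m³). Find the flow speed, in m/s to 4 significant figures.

v = 4.861 m/s

The dynamic pressure equals the rise in static pressure at the stagnation point: ΔP = ½ρv².
v = √(2ΔP/ρ) = √(2·160200/13560) = 4.861 m/s.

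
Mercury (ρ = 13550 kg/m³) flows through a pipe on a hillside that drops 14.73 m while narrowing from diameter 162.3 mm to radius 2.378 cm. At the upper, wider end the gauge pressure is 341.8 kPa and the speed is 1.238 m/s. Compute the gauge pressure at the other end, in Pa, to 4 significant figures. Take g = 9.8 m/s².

P₂ ≈ 900000 Pa

By continuity, v₂ = v₁·A₁/A₂ = 1.238·(206.9/17.77) = 14.42 m/s.
Energy conservation along the streamline gives P₂ = P₁ − ½ρ(v₂² − v₁²) − ρg(h₂ − h₁).
P₂ = 341800 + ½·13550·(1.238² − 14.42²) − 13550·9.8·(−14.73) = 341800 + (-1398000) − (-1956000) = 900000 Pa.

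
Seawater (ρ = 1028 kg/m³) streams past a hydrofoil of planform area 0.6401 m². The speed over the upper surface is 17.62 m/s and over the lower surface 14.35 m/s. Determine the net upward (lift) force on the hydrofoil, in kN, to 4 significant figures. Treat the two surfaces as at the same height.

From P + ½ρv² = const at equal height, P_low − P_up = ½ρ(v_up² − v_low²).
ΔP = ½·1028·(17.62² − 14.35²) = 53730 Pa.
Lift = ΔP · A = 53730 × 0.6401 = 34400 N.

F ≈ 34.40 kN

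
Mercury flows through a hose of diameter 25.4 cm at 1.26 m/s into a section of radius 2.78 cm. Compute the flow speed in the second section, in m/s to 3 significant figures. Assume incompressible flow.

v₂ ≈ 26.3 m/s

The volume flow rate is constant, so v₂ = (A₁/A₂)v₁ = (507/24.3)·1.26 = 26.3 m/s.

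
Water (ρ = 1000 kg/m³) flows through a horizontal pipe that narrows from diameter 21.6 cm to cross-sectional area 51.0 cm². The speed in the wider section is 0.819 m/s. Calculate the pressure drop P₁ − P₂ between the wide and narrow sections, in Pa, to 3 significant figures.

The volume flow rate is constant, so v₂ = (A₁/A₂)v₁ = (366/51.0)·0.819 = 5.88 m/s.
Bernoulli (h₁ = h₂): P₁ − P₂ = ½ρ(v₂² − v₁²).
P₁ − P₂ = ½·1000·(5.88² − 0.819²) = ½·1000·34.0 = 17000 Pa.

ΔP ≈ 17000 Pa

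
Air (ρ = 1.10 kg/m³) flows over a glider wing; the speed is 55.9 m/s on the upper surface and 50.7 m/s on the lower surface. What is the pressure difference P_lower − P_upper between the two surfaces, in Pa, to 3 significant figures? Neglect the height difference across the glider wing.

Bernoulli (same height): P_lower − P_upper = ½ρ(v_upper² − v_lower²).
ΔP = ½·1.10·(55.9² − 50.7²) = 305 Pa.

ΔP ≈ 305 Pa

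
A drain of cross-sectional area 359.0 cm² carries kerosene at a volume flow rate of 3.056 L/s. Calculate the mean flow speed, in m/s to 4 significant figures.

Q = 3.056 L/s = 0.003056 m³/s.
v = Q/A = 0.003056 / 0.03590 = 0.08513 m/s.

v = 0.08513 m/s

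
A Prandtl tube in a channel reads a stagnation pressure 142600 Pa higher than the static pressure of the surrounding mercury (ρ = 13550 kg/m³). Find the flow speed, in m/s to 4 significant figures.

v ≈ 4.588 m/s

The dynamic pressure equals the rise in static pressure at the stagnation point: ΔP = ½ρv².
v = √(2ΔP/ρ) = √(2·142600/13550) = 4.588 m/s.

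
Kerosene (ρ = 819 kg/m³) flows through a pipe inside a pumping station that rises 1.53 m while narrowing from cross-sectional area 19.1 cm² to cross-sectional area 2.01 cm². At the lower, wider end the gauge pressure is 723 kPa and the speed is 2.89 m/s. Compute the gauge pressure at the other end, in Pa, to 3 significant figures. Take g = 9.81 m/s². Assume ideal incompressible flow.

405000 Pa

Continuity gives A₁v₁ = A₂v₂, so v₂ = (19.1 cm²)/(2.01 cm²) × 2.89 m/s = 27.5 m/s.
Applying Bernoulli between the two ends and solving for P₂: P₂ = P₁ + ½ρ(v₁² − v₂²) − ρgΔh.
P₂ = 723000 + ½·819·(2.89² − 27.5²) − 819·9.81·(+1.53) = 723000 + (-305000) − (12300) = 405000 Pa.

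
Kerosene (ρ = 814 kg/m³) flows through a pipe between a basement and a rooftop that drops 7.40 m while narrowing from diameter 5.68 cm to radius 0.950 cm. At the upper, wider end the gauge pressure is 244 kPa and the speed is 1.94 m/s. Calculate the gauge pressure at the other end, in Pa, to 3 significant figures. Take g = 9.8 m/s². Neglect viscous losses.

By continuity, v₂ = v₁·A₁/A₂ = 1.94·(25.3/2.84) = 17.3 m/s.
Applying Bernoulli between the two ends and solving for P₂: P₂ = P₁ + ½ρ(v₁² − v₂²) − ρgΔh.
P₂ = 244000 + ½·814·(1.94² − 17.3²) − 814·9.8·(−7.40) = 244000 + (-121000) − (-59000) = 182000 Pa.

182000 Pa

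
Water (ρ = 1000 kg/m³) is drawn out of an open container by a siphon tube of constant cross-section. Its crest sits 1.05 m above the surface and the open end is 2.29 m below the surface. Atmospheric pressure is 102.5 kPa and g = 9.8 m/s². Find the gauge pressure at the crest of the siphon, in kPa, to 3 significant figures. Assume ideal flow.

P_gauge ≈ -32.7 kPa

Bernoulli surface→outlet gives ½v² = g·h_out, so v = √(2·9.8·2.29) = 6.70 m/s.
Continuity keeps v the same throughout the tube; from surface to crest, P_atm + 0 = P_top + ½ρv² + ρg·h_top.
P_top = 102500 − ½·1000·6.70² − 1000·9.8·1.05 = 69800 Pa. So P_gauge = P_top − P_atm = -32700 Pa.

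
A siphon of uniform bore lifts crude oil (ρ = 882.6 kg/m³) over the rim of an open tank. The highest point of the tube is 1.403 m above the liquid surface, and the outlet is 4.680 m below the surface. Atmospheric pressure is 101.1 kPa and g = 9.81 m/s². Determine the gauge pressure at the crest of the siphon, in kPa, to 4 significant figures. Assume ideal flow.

Bernoulli surface→outlet gives ½v² = g·h_out, so v = √(2·9.81·4.680) = 9.582 m/s.
Continuity keeps v the same throughout the tube; from surface to crest, P_atm + 0 = P_top + ½ρv² + ρg·h_top.
P_top = 101100 − ½·882.6·9.582² − 882.6·9.81·1.403 = 48430 Pa. So P_gauge = P_top − P_atm = -52670 Pa.

-52.67 kPa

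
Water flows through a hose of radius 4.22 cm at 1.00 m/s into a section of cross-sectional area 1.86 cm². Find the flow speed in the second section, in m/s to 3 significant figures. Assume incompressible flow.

The volume flow rate is constant, so v₂ = (A₁/A₂)v₁ = (55.9/1.86)·1.00 = 30.1 m/s.

v₂ = 30.1 m/s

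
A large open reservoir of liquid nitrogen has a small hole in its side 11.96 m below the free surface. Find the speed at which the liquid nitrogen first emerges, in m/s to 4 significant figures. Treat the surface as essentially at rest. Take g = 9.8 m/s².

With the surface at rest and both surface and jet at atmospheric pressure, Bernoulli gives ρg h = ½ρv², so v = √(2gh) = √(2·9.8·11.96) = 15.31 m/s.

v = 15.31 m/s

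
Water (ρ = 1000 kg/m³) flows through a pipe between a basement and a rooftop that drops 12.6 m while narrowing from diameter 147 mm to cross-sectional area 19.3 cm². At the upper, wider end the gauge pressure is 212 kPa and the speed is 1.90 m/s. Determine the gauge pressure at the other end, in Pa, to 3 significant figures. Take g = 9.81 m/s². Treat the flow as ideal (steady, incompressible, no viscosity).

P₂ ≈ 198000 Pa

Mass conservation (A₁v₁ = A₂v₂) gives v₂ = 1.90 × 170/19.3 = 16.7 m/s.
Energy conservation along the streamline gives P₂ = P₁ − ½ρ(v₂² − v₁²) − ρg(h₂ − h₁).
P₂ = 212000 + ½·1000·(1.90² − 16.7²) − 1000·9.81·(−12.6) = 212000 + (-138000) − (-124000) = 198000 Pa.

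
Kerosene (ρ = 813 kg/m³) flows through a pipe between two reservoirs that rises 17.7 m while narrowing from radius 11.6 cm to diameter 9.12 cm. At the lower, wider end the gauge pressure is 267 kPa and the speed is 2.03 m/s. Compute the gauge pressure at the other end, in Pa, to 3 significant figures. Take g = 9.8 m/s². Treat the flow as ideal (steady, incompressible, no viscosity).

P₂ ≈ 57500 Pa

Continuity gives A₁v₁ = A₂v₂, so v₂ = (423 cm²)/(65.3 cm²) × 2.03 m/s = 13.1 m/s.
Energy conservation along the streamline gives P₂ = P₁ − ½ρ(v₂² − v₁²) − ρg(h₂ − h₁).
P₂ = 267000 + ½·813·(2.03² − 13.1²) − 813·9.8·(+17.7) = 267000 + (-68500) − (141000) = 57500 Pa.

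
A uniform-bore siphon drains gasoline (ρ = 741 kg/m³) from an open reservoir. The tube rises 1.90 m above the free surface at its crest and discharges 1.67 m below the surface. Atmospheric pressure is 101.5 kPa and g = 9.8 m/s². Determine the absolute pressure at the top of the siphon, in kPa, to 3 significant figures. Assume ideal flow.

Bernoulli surface→outlet gives ½v² = g·h_out, so v = √(2·9.8·1.67) = 5.72 m/s.
Continuity keeps v the same throughout the tube; from surface to crest, P_atm + 0 = P_top + ½ρv² + ρg·h_top.
P_top = 101500 − ½·741·5.72² − 741·9.8·1.90 = 75600 Pa.

P_top ≈ 75.6 kPa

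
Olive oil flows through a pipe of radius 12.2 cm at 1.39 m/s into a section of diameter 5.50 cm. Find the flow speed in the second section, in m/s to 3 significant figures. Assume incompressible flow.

Continuity gives A₁v₁ = A₂v₂, so v₂ = (468 cm²)/(23.8 cm²) × 1.39 m/s = 27.4 m/s.

v₂ ≈ 27.4 m/s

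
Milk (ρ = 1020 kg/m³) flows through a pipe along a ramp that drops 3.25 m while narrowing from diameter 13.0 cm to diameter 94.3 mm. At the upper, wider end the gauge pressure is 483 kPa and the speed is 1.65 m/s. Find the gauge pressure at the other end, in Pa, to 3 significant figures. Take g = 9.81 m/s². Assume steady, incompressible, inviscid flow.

512000 Pa

The volume flow rate is constant, so v₂ = (A₁/A₂)v₁ = (133/69.8)·1.65 = 3.14 m/s.
Bernoulli: P₁ + ½ρv₁² + ρg h₁ = P₂ + ½ρv₂² + ρg h₂, so P₂ = P₁ + ½ρ(v₁² − v₂²) − ρg(h₂ − h₁).
P₂ = 483000 + ½·1020·(1.65² − 3.14²) − 1020·9.81·(−3.25) = 483000 + (-3630) − (-32500) = 512000 Pa.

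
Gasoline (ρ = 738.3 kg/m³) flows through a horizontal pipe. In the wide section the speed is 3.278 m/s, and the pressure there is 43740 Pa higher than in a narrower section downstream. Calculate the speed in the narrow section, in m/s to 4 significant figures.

v₂ = 11.37 m/s

Along the level pipe P + ½ρv² is conserved, hence v₂² = v₁² + 2(P₁ − P₂)/ρ.
v₂ = √(3.278² + 2·43740/738.3) = √(10.75 + 118.5) = 11.37 m/s.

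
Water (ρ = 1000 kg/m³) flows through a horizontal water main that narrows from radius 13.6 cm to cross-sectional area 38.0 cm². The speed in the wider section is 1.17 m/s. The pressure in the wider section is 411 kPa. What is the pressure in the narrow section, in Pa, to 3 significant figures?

The volume flow rate is constant, so v₂ = (A₁/A₂)v₁ = (581/38.0)·1.17 = 17.9 m/s.
With no height change, Bernoulli's equation is P₁ + ½ρv₁² = P₂ + ½ρv₂².
P₂ = P₁ − ½ρ(v₂² − v₁²) = 411000 − ½·1000·(17.9² − 1.17²) = 411000 − 159000 = 252000 Pa.

P₂ = 252000 Pa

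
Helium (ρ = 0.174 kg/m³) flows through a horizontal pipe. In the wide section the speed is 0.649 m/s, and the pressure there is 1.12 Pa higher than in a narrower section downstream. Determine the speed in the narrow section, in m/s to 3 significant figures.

Horizontal Bernoulli: P₁ + ½ρv₁² = P₂ + ½ρv₂², so v₂² = v₁² + 2(P₁ − P₂)/ρ.
v₂ = √(0.649² + 2·1.12/0.174) = √(0.421 + 12.9) = 3.65 m/s.

v₂ ≈ 3.65 m/s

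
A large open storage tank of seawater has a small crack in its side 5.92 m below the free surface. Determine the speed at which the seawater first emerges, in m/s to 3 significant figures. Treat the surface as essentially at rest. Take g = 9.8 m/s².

Torricelli's result v = √(2gh) gives v = √(2·9.8·5.92) = 10.8 m/s.

v ≈ 10.8 m/s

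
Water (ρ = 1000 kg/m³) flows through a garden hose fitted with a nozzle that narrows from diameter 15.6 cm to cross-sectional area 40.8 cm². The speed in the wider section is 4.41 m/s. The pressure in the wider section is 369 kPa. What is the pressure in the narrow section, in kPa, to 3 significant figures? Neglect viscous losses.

P₂ ≈ 165 kPa

Mass conservation (A₁v₁ = A₂v₂) gives v₂ = 4.41 × 191/40.8 = 20.7 m/s.
With no height change, Bernoulli's equation is P₁ + ½ρv₁² = P₂ + ½ρv₂².
P₂ = P₁ − ½ρ(v₂² − v₁²) = 369000 − ½·1000·(20.7² − 4.41²) = 369000 − 204000 = 165000 Pa.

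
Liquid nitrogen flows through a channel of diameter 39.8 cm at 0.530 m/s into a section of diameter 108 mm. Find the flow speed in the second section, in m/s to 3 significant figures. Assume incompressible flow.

Continuity gives A₁v₁ = A₂v₂, so v₂ = (1240 cm²)/(91.6 cm²) × 0.530 m/s = 7.20 m/s.

v₂ = 7.20 m/s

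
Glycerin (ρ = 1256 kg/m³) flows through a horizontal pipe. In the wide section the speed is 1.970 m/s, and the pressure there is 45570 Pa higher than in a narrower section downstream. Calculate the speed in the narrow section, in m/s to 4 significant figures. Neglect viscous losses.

Horizontal Bernoulli: P₁ + ½ρv₁² = P₂ + ½ρv₂², so v₂² = v₁² + 2(P₁ − P₂)/ρ.
v₂ = √(1.970² + 2·45570/1256) = √(3.881 + 72.56) = 8.743 m/s.

v₂ = 8.743 m/s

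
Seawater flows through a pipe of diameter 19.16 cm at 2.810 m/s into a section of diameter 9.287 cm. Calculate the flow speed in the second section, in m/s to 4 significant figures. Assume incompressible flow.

v₂ = 11.96 m/s

Continuity gives A₁v₁ = A₂v₂, so v₂ = (288.3 cm²)/(67.74 cm²) × 2.810 m/s = 11.96 m/s.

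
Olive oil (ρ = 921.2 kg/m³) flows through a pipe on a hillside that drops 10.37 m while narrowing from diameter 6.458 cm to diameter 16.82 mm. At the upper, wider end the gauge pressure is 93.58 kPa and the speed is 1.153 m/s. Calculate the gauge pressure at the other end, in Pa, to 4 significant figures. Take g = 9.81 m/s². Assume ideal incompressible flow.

P₂ = 54840 Pa

By continuity, v₂ = v₁·A₁/A₂ = 1.153·(32.76/2.222) = 17.00 m/s.
Energy conservation along the streamline gives P₂ = P₁ − ½ρ(v₂² − v₁²) − ρg(h₂ − h₁).
P₂ = 93580 + ½·921.2·(1.153² − 17.00²) − 921.2·9.81·(−10.37) = 93580 + (-132500) − (-93710) = 54840 Pa.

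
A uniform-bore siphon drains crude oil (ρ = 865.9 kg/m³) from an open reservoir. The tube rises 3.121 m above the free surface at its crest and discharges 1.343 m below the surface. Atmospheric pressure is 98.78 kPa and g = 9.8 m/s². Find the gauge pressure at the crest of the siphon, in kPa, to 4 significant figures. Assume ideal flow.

-37.88 kPa

From the surface to the outlet (both open to atmosphere, surface at rest): v = √(2g·h_out) = √(2·9.8·1.343) = 5.131 m/s.
The bore is uniform, so the speed at the crest is the same v. Bernoulli surface→crest: P_atm = P_top + ½ρv² + ρg·h_top.
P_top = 98780 − ½·865.9·5.131² − 865.9·9.8·3.121 = 60900 Pa. So P_gauge = P_top − P_atm = -37880 Pa.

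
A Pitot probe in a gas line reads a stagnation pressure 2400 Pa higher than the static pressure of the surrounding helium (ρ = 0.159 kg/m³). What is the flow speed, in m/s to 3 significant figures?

v ≈ 174 m/s

The dynamic pressure equals the rise in static pressure at the stagnation point: ΔP = ½ρv².
v = √(2ΔP/ρ) = √(2·2400/0.159) = 174 m/s.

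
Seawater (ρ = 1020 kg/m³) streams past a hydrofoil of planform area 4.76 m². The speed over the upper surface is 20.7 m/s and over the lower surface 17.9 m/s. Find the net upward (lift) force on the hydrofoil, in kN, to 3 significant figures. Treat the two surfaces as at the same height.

F = 262 kN

With equal heights on the two surfaces, Bernoulli gives P_lower − P_upper = ½ρ(v_upper² − v_lower²).
ΔP = ½·1020·(20.7² − 17.9²) = 55100 Pa.
Lift = ΔP · A = 55100 × 4.76 = 262000 N.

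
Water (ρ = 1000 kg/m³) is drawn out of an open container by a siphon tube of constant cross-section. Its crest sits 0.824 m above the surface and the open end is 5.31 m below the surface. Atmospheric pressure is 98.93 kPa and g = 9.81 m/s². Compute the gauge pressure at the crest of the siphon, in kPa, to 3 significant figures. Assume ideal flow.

P_gauge = -60.2 kPa

Bernoulli surface→outlet gives ½v² = g·h_out, so v = √(2·9.81·5.31) = 10.2 m/s.
The bore is uniform, so the speed at the crest is the same v. Bernoulli surface→crest: P_atm = P_top + ½ρv² + ρg·h_top.
P_top = 98930 − ½·1000·10.2² − 1000·9.81·0.824 = 38800 Pa. So P_gauge = P_top − P_atm = -60200 Pa.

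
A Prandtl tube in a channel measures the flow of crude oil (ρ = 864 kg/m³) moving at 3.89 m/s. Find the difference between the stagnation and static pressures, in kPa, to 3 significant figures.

The dynamic pressure equals the rise in static pressure at the stagnation point: ΔP = ½ρv².
ΔP = ½·864·3.89² = 6540 Pa.

ΔP = 6.54 kPa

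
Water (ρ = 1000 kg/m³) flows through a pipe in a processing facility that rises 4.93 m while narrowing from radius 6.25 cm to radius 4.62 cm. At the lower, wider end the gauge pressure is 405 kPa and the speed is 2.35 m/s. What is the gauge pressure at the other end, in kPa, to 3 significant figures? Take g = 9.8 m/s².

P₂ ≈ 350 kPa

The volume flow rate is constant, so v₂ = (A₁/A₂)v₁ = (123/67.1)·2.35 = 4.30 m/s.
Bernoulli: P₁ + ½ρv₁² + ρg h₁ = P₂ + ½ρv₂² + ρg h₂, so P₂ = P₁ + ½ρ(v₁² − v₂²) − ρg(h₂ − h₁).
P₂ = 405000 + ½·1000·(2.35² − 4.30²) − 1000·9.8·(+4.93) = 405000 + (-6490) − (48300) = 350000 Pa.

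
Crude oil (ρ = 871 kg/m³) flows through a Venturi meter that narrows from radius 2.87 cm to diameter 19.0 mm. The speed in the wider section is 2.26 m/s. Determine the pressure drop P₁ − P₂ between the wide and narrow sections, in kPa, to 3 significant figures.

183 kPa

The volume flow rate is constant, so v₂ = (A₁/A₂)v₁ = (25.9/2.84)·2.26 = 20.6 m/s.
Along the horizontal streamline, P + ½ρv² is constant.
P₁ − P₂ = ½·871·(20.6² − 2.26²) = ½·871·420 = 183000 Pa.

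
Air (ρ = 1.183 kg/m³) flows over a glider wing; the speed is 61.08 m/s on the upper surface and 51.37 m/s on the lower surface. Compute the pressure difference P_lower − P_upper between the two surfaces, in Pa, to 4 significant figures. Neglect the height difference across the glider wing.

The pressure is lower where the speed is higher: ΔP = ½ρ(v_up² − v_low²).
ΔP = ½·1.183·(61.08² − 51.37²) = 645.9 Pa.

ΔP = 645.9 Pa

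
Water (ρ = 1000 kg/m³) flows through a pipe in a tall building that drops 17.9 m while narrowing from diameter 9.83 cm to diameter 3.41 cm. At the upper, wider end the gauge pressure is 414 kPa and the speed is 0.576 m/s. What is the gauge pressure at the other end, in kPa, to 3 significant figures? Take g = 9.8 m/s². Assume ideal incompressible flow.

P₂ = 578 kPa

Mass conservation (A₁v₁ = A₂v₂) gives v₂ = 0.576 × 75.9/9.13 = 4.79 m/s.
Bernoulli: P₁ + ½ρv₁² + ρg h₁ = P₂ + ½ρv₂² + ρg h₂, so P₂ = P₁ + ½ρ(v₁² − v₂²) − ρg(h₂ − h₁).
P₂ = 414000 + ½·1000·(0.576² − 4.79²) − 1000·9.8·(−17.9) = 414000 + (-11300) − (-175000) = 578000 Pa.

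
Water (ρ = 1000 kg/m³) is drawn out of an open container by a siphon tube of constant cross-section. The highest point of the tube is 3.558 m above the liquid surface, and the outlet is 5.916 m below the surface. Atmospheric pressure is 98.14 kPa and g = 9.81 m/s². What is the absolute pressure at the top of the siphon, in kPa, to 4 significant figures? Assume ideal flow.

P_top ≈ 5.200 kPa

From the surface to the outlet (both open to atmosphere, surface at rest): v = √(2g·h_out) = √(2·9.81·5.916) = 10.77 m/s.
The bore is uniform, so the speed at the crest is the same v. Bernoulli surface→crest: P_atm = P_top + ½ρv² + ρg·h_top.
P_top = 98140 − ½·1000·10.77² − 1000·9.81·3.558 = 5200 Pa.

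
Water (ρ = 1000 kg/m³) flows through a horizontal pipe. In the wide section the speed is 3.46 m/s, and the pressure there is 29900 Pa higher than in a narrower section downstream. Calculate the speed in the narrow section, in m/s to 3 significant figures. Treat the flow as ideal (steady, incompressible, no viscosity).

With h₁ = h₂, rearranging Bernoulli gives v₂ = √(v₁² + 2ΔP/ρ).
v₂ = √(3.46² + 2·29900/1000) = √(12.0 + 59.8) = 8.47 m/s.

8.47 m/s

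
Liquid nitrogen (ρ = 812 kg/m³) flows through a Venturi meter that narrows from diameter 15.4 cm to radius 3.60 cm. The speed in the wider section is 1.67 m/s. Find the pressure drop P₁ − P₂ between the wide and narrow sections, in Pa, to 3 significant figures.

The volume flow rate is constant, so v₂ = (A₁/A₂)v₁ = (186/40.7)·1.67 = 7.64 m/s.
Along the horizontal streamline, P + ½ρv² is constant.
P₁ − P₂ = ½·812·(7.64² − 1.67²) = ½·812·55.6 = 22600 Pa.

ΔP = 22600 Pa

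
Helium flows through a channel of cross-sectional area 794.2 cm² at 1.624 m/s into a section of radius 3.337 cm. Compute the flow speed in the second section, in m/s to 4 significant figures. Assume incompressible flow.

Mass conservation (A₁v₁ = A₂v₂) gives v₂ = 1.624 × 794.2/34.98 = 36.87 m/s.

v₂ ≈ 36.87 m/s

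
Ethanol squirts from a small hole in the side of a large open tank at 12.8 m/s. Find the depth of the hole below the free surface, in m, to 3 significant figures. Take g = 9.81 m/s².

h ≈ 8.35 m

For a small hole in a large open tank, ½v² = gh, giving h = v²/(2g).
h = 12.8²/(2·9.81) = 164/19.62 = 8.35 m.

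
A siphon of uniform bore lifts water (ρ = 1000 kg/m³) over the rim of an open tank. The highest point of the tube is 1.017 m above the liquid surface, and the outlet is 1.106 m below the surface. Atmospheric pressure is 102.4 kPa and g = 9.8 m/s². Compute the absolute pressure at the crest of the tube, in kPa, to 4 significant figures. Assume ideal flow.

Bernoulli surface→outlet gives ½v² = g·h_out, so v = √(2·9.8·1.106) = 4.656 m/s.
Continuity keeps v the same throughout the tube; from surface to crest, P_atm + 0 = P_top + ½ρv² + ρg·h_top.
P_top = 102400 − ½·1000·4.656² − 1000·9.8·1.017 = 81590 Pa.

P_top ≈ 81.59 kPa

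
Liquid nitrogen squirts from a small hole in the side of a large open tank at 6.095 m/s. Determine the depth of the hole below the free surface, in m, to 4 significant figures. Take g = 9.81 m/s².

1.893 m

For a small hole in a large open tank, ½v² = gh, giving h = v²/(2g).
h = 6.095²/(2·9.81) = 37.15/19.62 = 1.893 m.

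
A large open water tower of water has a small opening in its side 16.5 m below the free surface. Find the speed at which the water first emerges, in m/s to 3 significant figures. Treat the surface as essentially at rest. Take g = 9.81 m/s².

Bernoulli from surface to hole (P equal, v_surface ≈ 0): v = √(2gh) = √(2×9.81×16.5) = 18.0 m/s.

v = 18.0 m/s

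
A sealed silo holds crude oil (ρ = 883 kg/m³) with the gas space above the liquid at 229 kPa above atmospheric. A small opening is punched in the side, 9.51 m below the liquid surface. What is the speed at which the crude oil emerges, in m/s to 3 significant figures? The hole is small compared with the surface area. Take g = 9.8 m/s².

Take point 1 at the surface (v₁ ≈ 0) and point 2 at the hole (at atmospheric pressure). Bernoulli: P₁ + ρg h = P_atm + ½ρv₂².
With P₁ − P_atm = 229000 Pa, v₂ = √(2gh + 2ΔP/ρ) = √(2·9.8·9.51 + 2·229000/883) = 26.6 m/s.

v ≈ 26.6 m/s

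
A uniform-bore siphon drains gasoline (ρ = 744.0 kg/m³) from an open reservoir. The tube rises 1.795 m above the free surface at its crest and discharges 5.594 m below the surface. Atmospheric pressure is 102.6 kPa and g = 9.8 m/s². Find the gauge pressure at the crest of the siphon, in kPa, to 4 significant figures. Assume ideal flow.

From the surface to the outlet (both open to atmosphere, surface at rest): v = √(2g·h_out) = √(2·9.8·5.594) = 10.47 m/s.
With constant cross-section the crest speed equals v; applying Bernoulli from the surface up to the crest, P_top = P_atm − ½ρv² − ρg·h_top.
P_top = 102600 − ½·744.0·10.47² − 744.0·9.8·1.795 = 48730 Pa. So P_gauge = P_top − P_atm = -53870 Pa.

P_gauge ≈ -53.87 kPa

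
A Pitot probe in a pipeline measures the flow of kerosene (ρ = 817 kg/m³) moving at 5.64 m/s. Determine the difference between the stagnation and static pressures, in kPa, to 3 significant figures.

Bernoulli between the free stream and the stagnation point: ½ρv² = P_stag − P_static.
ΔP = ½·817·5.64² = 13000 Pa.

ΔP = 13.0 kPa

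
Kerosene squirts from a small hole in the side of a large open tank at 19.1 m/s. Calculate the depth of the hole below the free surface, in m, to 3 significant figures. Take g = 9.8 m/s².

h ≈ 18.6 m

For a small hole in a large open tank, ½v² = gh, giving h = v²/(2g).
h = 19.1²/(2·9.8) = 365/19.60 = 18.6 m.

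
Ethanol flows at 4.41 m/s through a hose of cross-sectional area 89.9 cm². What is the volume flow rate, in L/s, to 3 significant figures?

Q = A·v = 0.00899 m² × 4.41 m/s = 0.0396 m³/s.
Converting: 0.0396 m³/s × 1000 = 39.6 L/s.

Q ≈ 39.6 L/s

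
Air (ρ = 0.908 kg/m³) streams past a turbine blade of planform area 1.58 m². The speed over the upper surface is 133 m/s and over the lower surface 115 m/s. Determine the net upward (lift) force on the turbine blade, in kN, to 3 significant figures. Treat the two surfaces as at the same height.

The faster flow above has the lower pressure; Bernoulli (same height) gives ΔP = ½ρ(v_up² − v_low²).
ΔP = ½·0.908·(133² − 115²) = 2030 Pa.
Lift = ΔP · A = 2030 × 1.58 = 3200 N.

F ≈ 3.20 kN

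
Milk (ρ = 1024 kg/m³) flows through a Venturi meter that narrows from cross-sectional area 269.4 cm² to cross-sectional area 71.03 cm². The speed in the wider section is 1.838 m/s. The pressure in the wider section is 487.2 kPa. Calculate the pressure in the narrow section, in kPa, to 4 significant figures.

The volume flow rate is constant, so v₂ = (A₁/A₂)v₁ = (269.4/71.03)·1.838 = 6.971 m/s.
With no height change, Bernoulli's equation is P₁ + ½ρv₁² = P₂ + ½ρv₂².
P₂ = P₁ − ½ρ(v₂² − v₁²) = 487200 − ½·1024·(6.971² − 1.838²) = 487200 − 23150 = 464000 Pa.

464.0 kPa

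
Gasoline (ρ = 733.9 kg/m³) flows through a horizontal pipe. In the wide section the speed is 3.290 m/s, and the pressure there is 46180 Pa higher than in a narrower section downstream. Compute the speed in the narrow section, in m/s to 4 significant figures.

v₂ ≈ 11.69 m/s

Horizontal Bernoulli: P₁ + ½ρv₁² = P₂ + ½ρv₂², so v₂² = v₁² + 2(P₁ − P₂)/ρ.
v₂ = √(3.290² + 2·46180/733.9) = √(10.82 + 125.8) = 11.69 m/s.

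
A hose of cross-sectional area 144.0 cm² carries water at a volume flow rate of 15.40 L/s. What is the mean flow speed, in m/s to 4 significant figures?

v ≈ 1.069 m/s

Q = 15.40 L/s = 0.01540 m³/s.
v = Q/A = 0.01540 / 0.01440 = 1.069 m/s.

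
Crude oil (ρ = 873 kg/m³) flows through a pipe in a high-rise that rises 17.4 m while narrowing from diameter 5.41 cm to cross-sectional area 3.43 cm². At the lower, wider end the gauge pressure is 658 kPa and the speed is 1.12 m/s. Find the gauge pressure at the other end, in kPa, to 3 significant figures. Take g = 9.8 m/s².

P₂ = 485 kPa

By continuity, v₂ = v₁·A₁/A₂ = 1.12·(23.0/3.43) = 7.51 m/s.
Energy conservation along the streamline gives P₂ = P₁ − ½ρ(v₂² − v₁²) − ρg(h₂ − h₁).
P₂ = 658000 + ½·873·(1.12² − 7.51²) − 873·9.8·(+17.4) = 658000 + (-24000) − (149000) = 485000 Pa.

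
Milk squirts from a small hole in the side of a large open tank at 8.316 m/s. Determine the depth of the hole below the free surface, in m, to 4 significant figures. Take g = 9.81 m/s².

3.525 m

Torricelli: v = √(2gh), so h = v²/(2g).
h = 8.316²/(2·9.81) = 69.16/19.62 = 3.525 m.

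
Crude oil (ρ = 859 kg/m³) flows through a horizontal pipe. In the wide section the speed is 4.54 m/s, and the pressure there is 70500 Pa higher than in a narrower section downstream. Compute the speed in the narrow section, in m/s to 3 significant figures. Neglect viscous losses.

With h₁ = h₂, rearranging Bernoulli gives v₂ = √(v₁² + 2ΔP/ρ).
v₂ = √(4.54² + 2·70500/859) = √(20.6 + 164) = 13.6 m/s.

v₂ ≈ 13.6 m/s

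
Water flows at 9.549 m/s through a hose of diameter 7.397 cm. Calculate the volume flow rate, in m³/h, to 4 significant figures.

Q = 147.7 m³/h

Q = A·v = 0.004297 m² × 9.549 m/s = 0.04104 m³/s.
Converting: 0.04104 m³/s × 3600 = 147.7 m³/h.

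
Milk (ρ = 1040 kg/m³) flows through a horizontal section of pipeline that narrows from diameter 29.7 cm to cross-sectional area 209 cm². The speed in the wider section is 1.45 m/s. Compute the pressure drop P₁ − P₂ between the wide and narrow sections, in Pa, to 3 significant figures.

Continuity gives A₁v₁ = A₂v₂, so v₂ = (693 cm²)/(209 cm²) × 1.45 m/s = 4.81 m/s.
Along the horizontal streamline, P + ½ρv² is constant.
P₁ − P₂ = ½·1040·(4.81² − 1.45²) = ½·1040·21.0 = 10900 Pa.

10900 Pa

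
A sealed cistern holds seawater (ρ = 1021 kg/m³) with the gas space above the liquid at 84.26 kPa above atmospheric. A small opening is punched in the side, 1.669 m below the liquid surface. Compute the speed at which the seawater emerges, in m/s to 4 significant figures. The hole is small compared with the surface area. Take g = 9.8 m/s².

v = 14.06 m/s

Take point 1 at the surface (v₁ ≈ 0) and point 2 at the hole (at atmospheric pressure). Bernoulli: P₁ + ρg h = P_atm + ½ρv₂².
With P₁ − P_atm = 84260 Pa, v₂ = √(2gh + 2ΔP/ρ) = √(2·9.8·1.669 + 2·84260/1021) = 14.06 m/s.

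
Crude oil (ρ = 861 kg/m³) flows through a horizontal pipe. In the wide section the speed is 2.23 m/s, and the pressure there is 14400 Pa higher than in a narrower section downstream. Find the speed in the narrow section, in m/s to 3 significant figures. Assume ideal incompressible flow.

With h₁ = h₂, rearranging Bernoulli gives v₂ = √(v₁² + 2ΔP/ρ).
v₂ = √(2.23² + 2·14400/861) = √(4.97 + 33.4) = 6.20 m/s.

6.20 m/s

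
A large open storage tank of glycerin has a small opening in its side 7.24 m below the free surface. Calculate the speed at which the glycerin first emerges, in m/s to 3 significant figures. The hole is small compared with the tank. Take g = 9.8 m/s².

With the surface at rest and both surface and jet at atmospheric pressure, Bernoulli gives ρg h = ½ρv², so v = √(2gh) = √(2·9.8·7.24) = 11.9 m/s.

v ≈ 11.9 m/s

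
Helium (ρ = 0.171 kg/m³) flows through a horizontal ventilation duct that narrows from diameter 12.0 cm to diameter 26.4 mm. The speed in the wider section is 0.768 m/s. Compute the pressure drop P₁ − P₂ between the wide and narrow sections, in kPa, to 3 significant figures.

Continuity gives A₁v₁ = A₂v₂, so v₂ = (113 cm²)/(5.47 cm²) × 0.768 m/s = 15.9 m/s.
With no height change, Bernoulli's equation is P₁ + ½ρv₁² = P₂ + ½ρv₂².
P₁ − P₂ = ½·0.171·(15.9² − 0.768²) = ½·0.171·251 = 21.5 Pa.

ΔP ≈ 0.0215 kPa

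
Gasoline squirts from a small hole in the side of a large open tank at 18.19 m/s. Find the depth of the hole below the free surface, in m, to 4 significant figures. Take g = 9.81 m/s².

16.86 m

Torricelli: v = √(2gh), so h = v²/(2g).
h = 18.19²/(2·9.81) = 330.9/19.62 = 16.86 m.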